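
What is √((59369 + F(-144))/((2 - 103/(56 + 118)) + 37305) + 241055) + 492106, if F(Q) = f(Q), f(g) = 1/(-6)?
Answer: 492106 + √10157442674249745130/6491315 ≈ 4.9260e+5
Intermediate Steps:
f(g) = -⅙
F(Q) = -⅙
√((59369 + F(-144))/((2 - 103/(56 + 118)) + 37305) + 241055) + 492106 = √((59369 - ⅙)/((2 - 103/(56 + 118)) + 37305) + 241055) + 492106 = √(356213/(6*((2 - 103/174) + 37305)) + 241055) + 492106 = √(356213/(6*(245/174 + 37305)) + 241055) + 492106 = √(356213/(6*(6491315/174)) + 241055) + 492106 = √((356213/6)*(174/6491315) + 241055) + 492106 = √(10330177/6491315 + 241055) + 492106 = √(1564774267502/6491315) + 492106 = √10157442674249745130/6491315 + 492106 = 492106 + √10157442674249745130/6491315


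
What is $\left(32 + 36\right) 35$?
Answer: $2380$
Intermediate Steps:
$\left(32 + 36\right) 35 = 68 \cdot 35 = 2380$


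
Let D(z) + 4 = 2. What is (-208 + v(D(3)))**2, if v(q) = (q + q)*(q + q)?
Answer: 36864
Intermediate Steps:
D(z) = -2 (D(z) = -4 + 2 = -2)
v(q) = 4*q**2 (v(q) = (2*q)*(2*q) = 4*q**2)
(-208 + v(D(3)))**2 = (-208 + 4*(-2)**2)**2 = (-208 + 4*4)**2 = (-208 + 16)**2 = (-192)**2 = 36864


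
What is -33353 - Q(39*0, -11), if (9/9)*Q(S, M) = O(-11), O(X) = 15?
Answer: -33368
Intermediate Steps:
Q(S, M) = 15
-33353 - Q(39*0, -11) = -33353 - 1*15 = -33353 - 15 = -33368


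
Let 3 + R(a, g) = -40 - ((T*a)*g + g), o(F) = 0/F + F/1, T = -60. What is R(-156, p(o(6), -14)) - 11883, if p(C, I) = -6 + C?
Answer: -11926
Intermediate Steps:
o(F) = F (o(F) = 0 + F*1 = 0 + F = F)
R(a, g) = -43 - g + 60*a*g (R(a, g) = -3 + (-40 - ((-60*a)*g + g)) = -3 + (-40 - (-60*a*g + g)) = -3 + (-40 - (g - 60*a*g)) = -3 + (-40 + (-g + 60*a*g)) = -3 + (-40 - g + 60*a*g) = -43 - g + 60*a*g)
R(-156, p(o(6), -14)) - 11883 = (-43 - (-6 + 6) + 60*(-156)*(-6 + 6)) - 11883 = (-43 - 1*0 + 60*(-156)*0) - 11883 = (-43 + 0 + 0) - 11883 = -43 - 11883 = -11926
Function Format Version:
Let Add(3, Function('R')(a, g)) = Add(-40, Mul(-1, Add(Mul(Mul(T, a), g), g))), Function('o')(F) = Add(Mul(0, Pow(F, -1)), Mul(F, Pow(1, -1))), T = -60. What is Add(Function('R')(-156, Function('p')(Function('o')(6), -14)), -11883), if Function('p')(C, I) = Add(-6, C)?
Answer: -11926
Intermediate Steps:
Function('o')(F) = F (Function('o')(F) = Add(0, Mul(F, 1)) = Add(0, F) = F)
Function('R')(a, g) = Add(-43, Mul(-1, g), Mul(60, a, g)) (Function('R')(a, g) = Add(-3, Add(-40, Mul(-1, Add(Mul(Mul(-60, a), g), g)))) = Add(-3, Add(-40, Mul(-1, Add(Mul(-60, a, g), g)))) = Add(-3, Add(-40, Mul(-1, Add(g, Mul(-60, a, g))))) = Add(-3, Add(-40, Add(Mul(-1, g), Mul(60, a, g)))) = Add(-3, Add(-40, Mul(-1, g), Mul(60, a, g))) = Add(-43, Mul(-1, g), Mul(60, a, g)))
Add(Function('R')(-156, Function('p')(Function('o')(6), -14)), -11883) = Add(Add(-43, Mul(-1, Add(-6, 6)), Mul(60, -156, Add(-6, 6))), -11883) = Add(Add(-43, Mul(-1, 0), Mul(60, -156, 0)), -11883) = Add(Add(-43, 0, 0), -11883) = Add(-43, -11883) = -11926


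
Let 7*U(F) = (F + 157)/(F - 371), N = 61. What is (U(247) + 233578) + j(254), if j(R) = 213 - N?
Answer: 50719309/217 ≈ 2.3373e+5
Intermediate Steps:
j(R) = 152 (j(R) = 213 - 1*61 = 213 - 61 = 152)
U(F) = (157 + F)/(7*(-371 + F)) (U(F) = ((F + 157)/(F - 371))/7 = ((157 + F)/(-371 + F))/7 = (157 + F)/(7*(-371 + F)))
(U(247) + 233578) + j(254) = ((157 + 247)/(7*(-371 + 247)) + 233578) + 152 = ((⅐)*404/(-124) + 233578) + 152 = ((⅐)*(-1/124)*404 + 233578) + 152 = (-101/217 + 233578) + 152 = 50686325/217 + 152 = 50719309/217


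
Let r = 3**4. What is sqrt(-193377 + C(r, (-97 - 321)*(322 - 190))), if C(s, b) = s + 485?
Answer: I*sqrt(192811) ≈ 439.1*I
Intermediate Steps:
r = 81
C(s, b) = 485 + s
sqrt(-193377 + C(r, (-97 - 321)*(322 - 190))) = sqrt(-193377 + (485 + 81)) = sqrt(-193377 + 566) = sqrt(-192811) = I*sqrt(192811)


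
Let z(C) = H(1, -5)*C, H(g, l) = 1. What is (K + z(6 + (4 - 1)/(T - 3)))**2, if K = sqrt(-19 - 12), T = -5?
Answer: 41/64 + 45*I*sqrt(31)/4 ≈ 0.64063 + 62.637*I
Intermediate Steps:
z(C) = C (z(C) = 1*C = C)
K = I*sqrt(31) (K = sqrt(-31) = I*sqrt(31) ≈ 5.5678*I)
(K + z(6 + (4 - 1)/(T - 3)))**2 = (I*sqrt(31) + (6 + (4 - 1)/(-5 - 3)))**2 = (I*sqrt(31) + (6 + 3/(-8)))**2 = (I*sqrt(31) + (6 + 3*(-1/8)))**2 = (I*sqrt(31) + (6 - 3/8))**2 = (I*sqrt(31) + 45/8)**2 = (45/8 + I*sqrt(31))**2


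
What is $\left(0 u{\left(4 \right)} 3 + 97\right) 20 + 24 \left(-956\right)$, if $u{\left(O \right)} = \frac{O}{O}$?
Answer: $-21004$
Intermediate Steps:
$u{\left(O \right)} = 1$
$\left(0 u{\left(4 \right)} 3 + 97\right) 20 + 24 \left(-956\right) = \left(0 \cdot 1 \cdot 3 + 97\right) 20 + 24 \left(-956\right) = \left(0 \cdot 3 + 97\right) 20 - 22944 = \left(0 + 97\right) 20 - 22944 = 97 \cdot 20 - 22944 = 1940 - 22944 = -21004$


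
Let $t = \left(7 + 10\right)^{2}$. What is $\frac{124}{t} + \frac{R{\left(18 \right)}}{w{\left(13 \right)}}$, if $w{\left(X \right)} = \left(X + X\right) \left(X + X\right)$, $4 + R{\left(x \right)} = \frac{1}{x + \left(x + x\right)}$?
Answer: $\frac{4464361}{10549656} \approx 0.42318$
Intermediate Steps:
$R{\left(x \right)} = -4 + \frac{1}{3 x}$ ($R{\left(x \right)} = -4 + \frac{1}{x + \left(x + x\right)} = -4 + \frac{1}{x + 2 x} = -4 + \frac{1}{3 x}$)
$t = 289$ ($t = 17^{2} = 289$)
$w{\left(X \right)} = 4 X^{2}$ ($w{\left(X \right)} = 2 X 2 X = 4 X^{2}$)
$\frac{124}{t} + \frac{R{\left(18 \right)}}{w{\left(13 \right)}} = \frac{124}{289} + \frac{-4 + \frac{1}{3 \cdot 18}}{4 \cdot 13^{2}} = 124 \cdot \frac{1}{289} + \frac{-4 + \frac{1}{3} \cdot \frac{1}{18}}{4 \cdot 169} = \frac{124}{289} + \frac{-4 + \frac{1}{54}}{676} = \frac{124}{289} - \frac{215}{36504} = \frac{4464361}{10549656}$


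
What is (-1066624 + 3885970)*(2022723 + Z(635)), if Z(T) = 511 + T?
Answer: 5705986969674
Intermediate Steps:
(-1066624 + 3885970)*(2022723 + Z(635)) = (-1066624 + 3885970)*(2022723 + (511 + 635)) = 2819346*(2022723 + 1146) = 2819346*2023869 = 5705986969674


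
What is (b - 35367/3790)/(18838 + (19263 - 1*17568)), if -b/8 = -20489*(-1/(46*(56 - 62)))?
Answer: 152866297/5369584830 ≈ 0.028469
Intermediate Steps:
b = 40978/69 (b = -(-163912)/((56 - 62)*(-46)) = -(-163912)/((-6*(-46))) = -(-163912)/276 = -8*(-20489/276) = 40978/69 ≈ 593.88)
(b - 35367/3790)/(18838 + (19263 - 1*17568)) = (40978/69 - 35367/3790)/(18838 + (19263 - 1*17568)) = (40978/69 - 35367*1/3790)/(18838 + (19263 - 17568)) = (40978/69 - 35367/3790)/(18838 + 1695) = (152866297/261510)/20533 = (152866297/261510)*(1/20533) = 152866297/5369584830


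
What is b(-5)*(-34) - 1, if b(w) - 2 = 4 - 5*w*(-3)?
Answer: 2345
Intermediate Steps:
b(w) = 6 + 15*w (b(w) = 2 + (4 - 5*w*(-3)) = 2 + (4 + 15*w) = 6 + 15*w)
b(-5)*(-34) - 1 = (6 + 15*(-5))*(-34) - 1 = (6 - 75)*(-34) - 1 = -69*(-34) - 1 = 2346 - 1 = 2345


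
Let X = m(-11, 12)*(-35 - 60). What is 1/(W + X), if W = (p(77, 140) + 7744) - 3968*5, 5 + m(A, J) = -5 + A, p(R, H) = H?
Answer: -1/9961 ≈ -0.00010039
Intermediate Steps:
m(A, J) = -10 + A (m(A, J) = -5 + (-5 + A) = -10 + A)
X = 1995 (X = (-10 - 11)*(-35 - 60) = -21*(-95) = 1995)
W = -11956 (W = (140 + 7744) - 3968*5 = 7884 - 19840 = -11956)
1/(W + X) = 1/(-11956 + 1995) = 1/(-9961) = -1/9961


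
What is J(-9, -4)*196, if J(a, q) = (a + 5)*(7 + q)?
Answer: -2352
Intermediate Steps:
J(a, q) = (5 + a)*(7 + q)
J(-9, -4)*196 = (35 + 5*(-4) + 7*(-9) - 9*(-4))*196 = (35 - 20 - 63 + 36)*196 = -12*196 = -2352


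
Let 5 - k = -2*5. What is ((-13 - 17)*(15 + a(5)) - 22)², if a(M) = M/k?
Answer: 232324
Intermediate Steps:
k = 15 (k = 5 - (-2)*5 = 5 - 1*(-10) = 5 + 10 = 15)
a(M) = M/15
((-13 - 17)*(15 + a(5)) - 22)² = ((-13 - 17)*(15 + (1/15)*5) - 22)² = (-30*(15 + ⅓) - 22)² = (-30*46/3 - 22)² = (-460 - 22)² = (-482)² = 232324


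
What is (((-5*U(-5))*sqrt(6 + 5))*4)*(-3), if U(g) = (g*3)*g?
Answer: 4500*sqrt(11) ≈ 14925.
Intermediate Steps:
U(g) = 3*g**2 (U(g) = (3*g)*g = 3*g**2)
(((-5*U(-5))*sqrt(6 + 5))*4)*(-3) = (((-15*(-5)**2)*sqrt(6 + 5))*4)*(-3) = (((-15*25)*sqrt(11))*4)*(-3) = (((-5*75)*sqrt(11))*4)*(-3) = (-375*sqrt(11)*4)*(-3) = -1500*sqrt(11)*(-3) = 4500*sqrt(11)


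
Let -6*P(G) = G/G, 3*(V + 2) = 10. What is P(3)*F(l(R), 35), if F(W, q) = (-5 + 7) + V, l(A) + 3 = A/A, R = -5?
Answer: -5/9 ≈ -0.55556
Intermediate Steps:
V = 4/3 (V = -2 + (⅓)*10 = -2 + 10/3 = 4/3 ≈ 1.3333)
P(G) = -⅙ (P(G) = -G/(6*G) = -⅙*1 = -⅙)
l(A) = -2 (l(A) = -3 + A/A = -3 + 1 = -2)
F(W, q) = 10/3 (F(W, q) = (-5 + 7) + 4/3 = 2 + 4/3 = 10/3)
P(3)*F(l(R), 35) = -⅙*10/3 = -5/9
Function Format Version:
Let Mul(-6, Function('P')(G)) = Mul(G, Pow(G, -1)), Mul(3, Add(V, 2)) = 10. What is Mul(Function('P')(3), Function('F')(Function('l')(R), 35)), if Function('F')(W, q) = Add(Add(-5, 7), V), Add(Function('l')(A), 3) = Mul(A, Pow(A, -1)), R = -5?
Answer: Rational(-5, 9) ≈ -0.55556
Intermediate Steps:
V = Rational(4, 3) (V = Add(-2, Mul(Rational(1, 3), 10)) = Add(-2, Rational(10, 3)) = Rational(4, 3) ≈ 1.3333)
Function('P')(G) = Rational(-1, 6) (Function('P')(G) = Mul(Rational(-1, 6), Mul(G, Pow(G, -1))) = Mul(Rational(-1, 6), 1) = Rational(-1, 6))
Function('l')(A) = -2 (Function('l')(A) = Add(-3, Mul(A, Pow(A, -1))) = Add(-3, 1) = -2)
Function('F')(W, q) = Rational(10, 3) (Function('F')(W, q) = Add(Add(-5, 7), Rational(4, 3)) = Add(2, Rational(4, 3)) = Rational(10, 3))
Mul(Function('P')(3), Function('F')(Function('l')(R), 35)) = Mul(Rational(-1, 6), Rational(10, 3)) = Rational(-5, 9)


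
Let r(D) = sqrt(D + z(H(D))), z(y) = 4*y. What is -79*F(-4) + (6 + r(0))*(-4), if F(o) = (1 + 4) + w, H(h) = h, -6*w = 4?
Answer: -1099/3 ≈ -366.33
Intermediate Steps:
w = -2/3 (w = -1/6*4 = -2/3 ≈ -0.66667)
F(o) = 13/3 (F(o) = (1 + 4) - 2/3 = 5 - 2/3 = 13/3)
r(D) = sqrt(5)*sqrt(D) (r(D) = sqrt(D + 4*D) = sqrt(5*D) = sqrt(5)*sqrt(D))
-79*F(-4) + (6 + r(0))*(-4) = -79*13/3 + (6 + sqrt(5)*sqrt(0))*(-4) = -1027/3 + (6 + sqrt(5)*0)*(-4) = -1027/3 + (6 + 0)*(-4) = -1027/3 + 6*(-4) = -1027/3 - 24 = -1099/3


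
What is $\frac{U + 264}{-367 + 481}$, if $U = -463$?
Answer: $- \frac{199}{114} \approx -1.7456$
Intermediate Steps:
$\frac{U + 264}{-367 + 481} = \frac{-463 + 264}{-367 + 481} = - \frac{199}{114}$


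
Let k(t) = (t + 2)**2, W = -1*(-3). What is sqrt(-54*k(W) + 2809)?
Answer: sqrt(1459) ≈ 38.197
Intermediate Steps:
W = 3
k(t) = (2 + t)**2
sqrt(-54*k(W) + 2809) = sqrt(-54*(2 + 3)**2 + 2809) = sqrt(-54*5**2 + 2809) = sqrt(-54*25 + 2809) = sqrt(-1350 + 2809) = sqrt(1459)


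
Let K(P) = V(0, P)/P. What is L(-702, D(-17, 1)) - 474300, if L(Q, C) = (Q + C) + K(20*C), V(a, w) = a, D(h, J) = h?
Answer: -475019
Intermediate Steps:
K(P) = 0 (K(P) = 0/P = 0)
L(Q, C) = C + Q (L(Q, C) = (Q + C) + 0 = (C + Q) + 0 = C + Q)
L(-702, D(-17, 1)) - 474300 = (-17 - 702) - 474300 = -719 - 474300 = -475019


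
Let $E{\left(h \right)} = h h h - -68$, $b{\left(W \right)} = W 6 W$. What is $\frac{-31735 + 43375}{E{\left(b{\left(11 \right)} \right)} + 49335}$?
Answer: $\frac{11640}{382706579} \approx 3.0415 \cdot 10^{-5}$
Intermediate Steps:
$b{\left(W \right)} = 6 W^{2}$ ($b{\left(W \right)} = 6 W W = 6 W^{2}$)
$E{\left(h \right)} = 68 + h^{3}$ ($E{\left(h \right)} = h^{2} h + 68 = h^{3} + 68 = 68 + h^{3}$)
$\frac{-31735 + 43375}{E{\left(b{\left(11 \right)} \right)} + 49335} = \frac{-31735 + 43375}{\left(68 + \left(6 \cdot 11^{2}\right)^{3}\right) + 49335} = \frac{11640}{\left(68 + \left(6 \cdot 121\right)^{3}\right) + 49335} = \frac{11640}{\left(68 + 726^{3}\right) + 49335} = \frac{11640}{\left(68 + 382657176\right) + 49335} = \frac{11640}{382657244 + 49335} = \frac{11640}{382706579}$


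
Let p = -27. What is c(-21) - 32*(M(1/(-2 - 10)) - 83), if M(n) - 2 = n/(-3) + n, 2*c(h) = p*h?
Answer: 51791/18 ≈ 2877.3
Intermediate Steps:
c(h) = -27*h/2 (c(h) = (-27*h)/2 = -27*h/2)
M(n) = 2 + 2*n/3 (M(n) = 2 + (n/(-3) + n) = 2 + (n*(-⅓) + n) = 2 + (-n/3 + n) = 2 + 2*n/3)
c(-21) - 32*(M(1/(-2 - 10)) - 83) = -27/2*(-21) - 32*((2 + 2/(3*(-2 - 10))) - 83) = 567/2 - 32*((2 + (⅔)/(-12)) - 83) = 567/2 - 32*((2 + (⅔)*(-1/12)) - 83) = 567/2 - 32*((2 - 1/18) - 83) = 567/2 - 32*(35/18 - 83) = 567/2 - 32*(-1459)/18 = 567/2 - 1*(-23344/9) = 567/2 + 23344/9 = 51791/18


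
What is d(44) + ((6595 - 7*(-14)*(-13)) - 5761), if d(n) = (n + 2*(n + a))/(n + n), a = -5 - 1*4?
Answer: -19303/44 ≈ -438.70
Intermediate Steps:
a = -9 (a = -5 - 4 = -9)
d(n) = (-18 + 3*n)/(2*n) (d(n) = (n + 2*(n - 9))/(n + n) = (n + 2*(-9 + n))/((2*n)) = (n + (-18 + 2*n))*(1/(2*n)) = (-18 + 3*n)*(1/(2*n)) = (-18 + 3*n)/(2*n))
d(44) + ((6595 - 7*(-14)*(-13)) - 5761) = (3/2 - 9/44) + ((6595 - 7*(-14)*(-13)) - 5761) = (3/2 - 9*1/44) + ((6595 + 98*(-13)) - 5761) = (3/2 - 9/44) + ((6595 - 1274) - 5761) = 57/44 + (5321 - 5761) = 57/44 - 440 = -19303/44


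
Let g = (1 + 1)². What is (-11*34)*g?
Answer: -1496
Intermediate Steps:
g = 4 (g = 2² = 4)
(-11*34)*g = -11*34*4 = -374*4 = -1496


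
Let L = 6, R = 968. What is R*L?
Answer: 5808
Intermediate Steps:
R*L = 968*6 = 5808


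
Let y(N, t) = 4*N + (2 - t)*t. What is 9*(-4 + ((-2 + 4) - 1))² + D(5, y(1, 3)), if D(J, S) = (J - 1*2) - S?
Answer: 83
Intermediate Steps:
y(N, t) = 4*N + t*(2 - t)
D(J, S) = -2 + J - S (D(J, S) = (J - 2) - S = (-2 + J) - S = -2 + J - S)
9*(-4 + ((-2 + 4) - 1))² + D(5, y(1, 3)) = 9*(-4 + ((-2 + 4) - 1))² + (-2 + 5 - (-1*3² + 2*3 + 4*1)) = 9*(-4 + (2 - 1))² + (-2 + 5 - (-1*9 + 6 + 4)) = 9*(-4 + 1)² + (-2 + 5 - (-9 + 6 + 4)) = 9*(-3)² + (-2 + 5 - 1*1) = 9*9 + (-2 + 5 - 1) = 81 + 2 = 83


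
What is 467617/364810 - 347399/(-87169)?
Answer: 167496335463/31800122890 ≈ 5.2672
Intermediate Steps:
467617/364810 - 347399/(-87169) = 467617*(1/364810) - 347399*(-1/87169) = 467617/364810 + 347399/87169 = 167496335463/31800122890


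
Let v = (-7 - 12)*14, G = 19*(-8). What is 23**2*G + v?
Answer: -80674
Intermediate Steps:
G = -152
v = -266 (v = -19*14 = -266)
23**2*G + v = 23**2*(-152) - 266 = 529*(-152) - 266 = -80408 - 266 = -80674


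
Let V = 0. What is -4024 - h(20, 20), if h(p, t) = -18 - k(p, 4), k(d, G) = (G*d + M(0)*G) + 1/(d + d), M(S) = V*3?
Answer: -157039/40 ≈ -3926.0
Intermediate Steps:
M(S) = 0 (M(S) = 0*3 = 0)
k(d, G) = 1/(2*d) + G*d (k(d, G) = (G*d + 0*G) + 1/(d + d) = (G*d + 0) + 1/(2*d) = G*d + 1/(2*d) = 1/(2*d) + G*d)
h(p, t) = -18 - 4*p - 1/(2*p) (h(p, t) = -18 - (1/(2*p) + 4*p) = -18 + (-4*p - 1/(2*p)) = -18 - 4*p - 1/(2*p))
-4024 - h(20, 20) = -4024 - (-18 - 4*20 - 1/2/20) = -4024 - (-18 - 80 - 1/2*1/20) = -4024 - (-18 - 80 - 1/40) = -4024 - 1*(-3921/40) = -4024 + 3921/40 = -157039/40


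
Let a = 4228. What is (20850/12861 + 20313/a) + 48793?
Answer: 884510865179/18125436 ≈ 48799.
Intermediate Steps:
(20850/12861 + 20313/a) + 48793 = (20850/12861 + 20313/4228) + 48793 = (20850*(1/12861) + 20313*(1/4228)) + 48793 = (6950/4287 + 20313/4228) + 48793 = 116466431/18125436 + 48793 = 884510865179/18125436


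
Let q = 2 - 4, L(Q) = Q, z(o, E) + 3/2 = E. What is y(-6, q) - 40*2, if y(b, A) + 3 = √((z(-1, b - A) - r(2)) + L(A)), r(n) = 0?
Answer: -83 + I*√30/2 ≈ -83.0 + 2.7386*I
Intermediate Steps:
z(o, E) = -3/2 + E
q = -2
y(b, A) = -3 + √(-3/2 + b) (y(b, A) = -3 + √(((-3/2 + (b - A)) - 1*0) + A) = -3 + √(((-3/2 + b - A) + 0) + A) = -3 + √((-3/2 + b - A) + A) = -3 + √(-3/2 + b))
y(-6, q) - 40*2 = (-3 + √(-6 + 4*(-6))/2) - 40*2 = (-3 + √(-6 - 24)/2) - 80 = (-3 + √(-30)/2) - 80 = (-3 + (I*√30)/2) - 80 = (-3 + I*√30/2) - 80 = -83 + I*√30/2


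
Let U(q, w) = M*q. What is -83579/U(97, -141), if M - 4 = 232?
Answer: -83579/22892 ≈ -3.6510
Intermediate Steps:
M = 236 (M = 4 + 232 = 236)
U(q, w) = 236*q
-83579/U(97, -141) = -83579/(236*97) = -83579/22892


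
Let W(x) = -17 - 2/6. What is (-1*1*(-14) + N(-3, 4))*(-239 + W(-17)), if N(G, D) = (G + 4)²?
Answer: -3845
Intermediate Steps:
W(x) = -52/3 (W(x) = -17 - 2*⅙ = -17 - ⅓ = -52/3)
N(G, D) = (4 + G)²
(-1*1*(-14) + N(-3, 4))*(-239 + W(-17)) = (-1*1*(-14) + (4 - 3)²)*(-239 - 52/3) = (-1*(-14) + 1²)*(-769/3) = (14 + 1)*(-769/3) = 15*(-769/3) = -3845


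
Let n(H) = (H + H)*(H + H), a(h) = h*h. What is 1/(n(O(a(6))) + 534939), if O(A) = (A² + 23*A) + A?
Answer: 1/19197339 ≈ 5.2091e-8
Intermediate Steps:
a(h) = h²
O(A) = A² + 24*A
n(H) = 4*H² (n(H) = (2*H)*(2*H) = 4*H²)
1/(n(O(a(6))) + 534939) = 1/(4*(6²*(24 + 6²))² + 534939) = 1/(4*(36*(24 + 36))² + 534939) = 1/(4*(36*60)² + 534939) = 1/(4*2160² + 534939) = 1/(4*4665600 + 534939) = 1/(18662400 + 534939) = 1/19197339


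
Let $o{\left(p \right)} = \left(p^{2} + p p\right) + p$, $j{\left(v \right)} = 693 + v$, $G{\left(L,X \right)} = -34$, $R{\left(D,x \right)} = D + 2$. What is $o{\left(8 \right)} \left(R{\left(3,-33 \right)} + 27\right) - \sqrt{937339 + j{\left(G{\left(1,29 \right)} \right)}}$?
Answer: $4352 - 123 \sqrt{62} \approx 3383.5$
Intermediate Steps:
$R{\left(D,x \right)} = 2 + D$
$o{\left(p \right)} = p + 2 p^{2}$ ($o{\left(p \right)} = \left(p^{2} + p^{2}\right) + p = 2 p^{2} + p = p + 2 p^{2}$)
$o{\left(8 \right)} \left(R{\left(3,-33 \right)} + 27\right) - \sqrt{937339 + j{\left(G{\left(1,29 \right)} \right)}} = 8 \left(1 + 2 \cdot 8\right) \left(\left(2 + 3\right) + 27\right) - \sqrt{937339 + \left(693 - 34\right)} = 8 \left(1 + 16\right) \left(5 + 27\right) - \sqrt{937339 + 659} = 8 \cdot 17 \cdot 32 - \sqrt{937998} = 136 \cdot 32 - 123 \sqrt{62} = 4352 - 123 \sqrt{62}$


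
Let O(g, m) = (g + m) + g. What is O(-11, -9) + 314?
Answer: 283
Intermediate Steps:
O(g, m) = m + 2*g
O(-11, -9) + 314 = (-9 + 2*(-11)) + 314 = (-9 - 22) + 314 = -31 + 314 = 283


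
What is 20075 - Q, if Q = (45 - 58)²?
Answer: 19906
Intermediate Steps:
Q = 169 (Q = (-13)² = 169)
20075 - Q = 20075 - 1*169 = 20075 - 169 = 19906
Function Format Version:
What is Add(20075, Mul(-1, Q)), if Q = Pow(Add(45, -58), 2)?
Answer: 19906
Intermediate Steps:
Q = 169 (Q = Pow(-13, 2) = 169)
Add(20075, Mul(-1, Q)) = Add(20075, Mul(-1, 169)) = Add(20075, -169) = 19906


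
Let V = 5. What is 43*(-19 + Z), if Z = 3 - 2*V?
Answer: -1118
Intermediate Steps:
Z = -7 (Z = 3 - 2*5 = 3 - 10 = -7)
43*(-19 + Z) = 43*(-19 - 7) = 43*(-26) = -1118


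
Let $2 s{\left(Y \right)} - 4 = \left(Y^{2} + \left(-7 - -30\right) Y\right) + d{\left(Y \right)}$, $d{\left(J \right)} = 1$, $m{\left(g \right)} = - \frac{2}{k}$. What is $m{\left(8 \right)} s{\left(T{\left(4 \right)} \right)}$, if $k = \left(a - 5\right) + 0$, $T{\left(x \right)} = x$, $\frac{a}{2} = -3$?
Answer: $\frac{113}{11} \approx 10.273$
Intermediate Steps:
$a = -6$ ($a = 2 \left(-3\right) = -6$)
$k = -11$ ($k = \left(-6 - 5\right) + 0 = -11 + 0 = -11$)
$m{\left(g \right)} = \frac{2}{11}$ ($m{\left(g \right)} = - \frac{2}{-11} = \left(-2\right) \left(- \frac{1}{11}\right) = \frac{2}{11}$)
$s{\left(Y \right)} = \frac{5}{2} + \frac{Y^{2}}{2} + \frac{23 Y}{2}$ ($s{\left(Y \right)} = 2 + \frac{\left(Y^{2} + \left(-7 - -30\right) Y\right) + 1}{2} = 2 + \frac{\left(Y^{2} + \left(-7 + 30\right) Y\right) + 1}{2} = 2 + \frac{\left(Y^{2} + 23 Y\right) + 1}{2} = 2 + \frac{1 + Y^{2} + 23 Y}{2} = 2 + \left(\frac{1}{2} + \frac{Y^{2}}{2} + \frac{23 Y}{2}\right) = \frac{5}{2} + \frac{Y^{2}}{2} + \frac{23 Y}{2}$)
$m{\left(8 \right)} s{\left(T{\left(4 \right)} \right)} = \frac{2 \left(\frac{5}{2} + \frac{4^{2}}{2} + \frac{23}{2} \cdot 4\right)}{11} = \frac{2 \left(\frac{5}{2} + \frac{1}{2} \cdot 16 + 46\right)}{11} = \frac{2 \left(\frac{5}{2} + 8 + 46\right)}{11} = \frac{2}{11} \cdot \frac{113}{2} = \frac{113}{11}$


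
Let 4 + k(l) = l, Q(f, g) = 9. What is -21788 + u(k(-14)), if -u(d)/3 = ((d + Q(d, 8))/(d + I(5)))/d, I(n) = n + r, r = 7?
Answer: -87151/4 ≈ -21788.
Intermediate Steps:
k(l) = -4 + l
I(n) = 7 + n (I(n) = n + 7 = 7 + n)
u(d) = -3*(9 + d)/(d*(12 + d)) (u(d) = -3*(d + 9)/(d + (7 + 5))/d = -3*(9 + d)/(d + 12)/d = -3*(9 + d)/(12 + d)/d = -3*(9 + d)/(d*(12 + d)))
-21788 + u(k(-14)) = -21788 + 3*(-9 - (-4 - 14))/((-4 - 14)*(12 + (-4 - 14))) = -21788 + 3*(-9 - 1*(-18))/(-18*(12 - 18)) = -21788 + 3*(-1/18)*(-9 + 18)/(-6) = -21788 + 3*(-1/18)*(-⅙)*9 = -21788 + ¼ = -87151/4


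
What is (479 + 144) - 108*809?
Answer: -86749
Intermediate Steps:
(479 + 144) - 108*809 = 623 - 87372 = -86749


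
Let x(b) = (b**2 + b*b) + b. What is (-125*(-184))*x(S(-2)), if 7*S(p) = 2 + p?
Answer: 0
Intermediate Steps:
S(p) = 2/7 + p/7 (S(p) = (2 + p)/7 = 2/7 + p/7)
x(b) = b + 2*b**2 (x(b) = (b**2 + b**2) + b = 2*b**2 + b = b + 2*b**2)
(-125*(-184))*x(S(-2)) = (-125*(-184))*((2/7 + (1/7)*(-2))*(1 + 2*(2/7 + (1/7)*(-2)))) = 23000*((2/7 - 2/7)*(1 + 2*(2/7 - 2/7))) = 23000*(0*(1 + 2*0)) = 23000*(0*(1 + 0)) = 23000*(0*1) = 23000*0 = 0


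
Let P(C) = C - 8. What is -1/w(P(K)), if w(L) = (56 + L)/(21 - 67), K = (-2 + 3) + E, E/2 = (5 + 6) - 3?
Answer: 46/65 ≈ 0.70769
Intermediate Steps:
E = 16 (E = 2*((5 + 6) - 3) = 2*(11 - 3) = 2*8 = 16)
K = 17 (K = (-2 + 3) + 16 = 1 + 16 = 17)
P(C) = -8 + C
w(L) = -28/23 - L/46 (w(L) = (56 + L)/(-46) = (56 + L)*(-1/46) = -28/23 - L/46)
-1/w(P(K)) = -1/(-28/23 - (-8 + 17)/46) = -1/(-28/23 - 1/46*9) = -1/(-28/23 - 9/46) = -1/(-65/46) = -1*(-46/65) = 46/65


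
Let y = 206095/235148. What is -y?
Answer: -206095/235148 ≈ -0.87645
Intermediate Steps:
y = 206095/235148 (y = 206095*(1/235148) = 206095/235148 ≈ 0.87645)
-y = -1*206095/235148 = -206095/235148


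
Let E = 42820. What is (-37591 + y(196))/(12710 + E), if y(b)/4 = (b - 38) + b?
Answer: -7235/11106 ≈ -0.65145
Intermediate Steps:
y(b) = -152 + 8*b (y(b) = 4*((b - 38) + b) = 4*((-38 + b) + b) = 4*(-38 + 2*b) = -152 + 8*b)
(-37591 + y(196))/(12710 + E) = (-37591 + (-152 + 8*196))/(12710 + 42820) = (-37591 + (-152 + 1568))/55530 = (-37591 + 1416)*(1/55530) = -36175*1/55530 = -7235/11106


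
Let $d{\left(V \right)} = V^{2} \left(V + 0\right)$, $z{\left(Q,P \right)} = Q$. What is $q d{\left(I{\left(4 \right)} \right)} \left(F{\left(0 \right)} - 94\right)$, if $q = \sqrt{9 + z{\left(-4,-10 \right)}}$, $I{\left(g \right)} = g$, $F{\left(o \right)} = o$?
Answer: $- 6016 \sqrt{5} \approx -13452.0$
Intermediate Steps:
$q = \sqrt{5}$ ($q = \sqrt{9 - 4} = \sqrt{5} \approx 2.2361$)
$d{\left(V \right)} = V^{3}$ ($d{\left(V \right)} = V^{2} V = V^{3}$)
$q d{\left(I{\left(4 \right)} \right)} \left(F{\left(0 \right)} - 94\right) = \sqrt{5} \cdot 4^{3} \left(0 - 94\right) = \sqrt{5} \cdot 64 \left(0 - 94\right) = 64 \sqrt{5} \left(-94\right) = - 6016 \sqrt{5}$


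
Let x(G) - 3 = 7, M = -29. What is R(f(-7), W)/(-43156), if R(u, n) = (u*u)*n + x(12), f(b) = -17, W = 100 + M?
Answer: -20529/43156 ≈ -0.47569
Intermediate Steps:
x(G) = 10 (x(G) = 3 + 7 = 10)
W = 71 (W = 100 - 29 = 71)
R(u, n) = 10 + n*u² (R(u, n) = (u*u)*n + 10 = u²*n + 10 = n*u² + 10 = 10 + n*u²)
R(f(-7), W)/(-43156) = (10 + 71*(-17)²)/(-43156) = (10 + 71*289)*(-1/43156) = (10 + 20519)*(-1/43156) = 20529*(-1/43156) = -20529/43156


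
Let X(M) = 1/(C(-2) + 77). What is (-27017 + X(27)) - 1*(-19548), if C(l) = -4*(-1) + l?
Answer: -590050/79 ≈ -7469.0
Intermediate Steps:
C(l) = 4 + l
X(M) = 1/79 (X(M) = 1/((4 - 2) + 77) = 1/(2 + 77) = 1/79)
(-27017 + X(27)) - 1*(-19548) = (-27017 + 1/79) - 1*(-19548) = -2134342/79 + 19548 = -590050/79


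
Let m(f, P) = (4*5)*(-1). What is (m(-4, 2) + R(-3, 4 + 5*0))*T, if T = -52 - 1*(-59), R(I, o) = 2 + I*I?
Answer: -63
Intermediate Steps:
R(I, o) = 2 + I²
m(f, P) = -20 (m(f, P) = 20*(-1) = -20)
T = 7 (T = -52 + 59 = 7)
(m(-4, 2) + R(-3, 4 + 5*0))*T = (-20 + (2 + (-3)²))*7 = (-20 + (2 + 9))*7 = (-20 + 11)*7 = -9*7 = -63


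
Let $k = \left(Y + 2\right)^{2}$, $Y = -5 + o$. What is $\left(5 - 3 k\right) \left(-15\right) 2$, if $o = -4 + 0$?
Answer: $4260$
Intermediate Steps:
$o = -4$
$Y = -9$ ($Y = -5 - 4 = -9$)
$k = 49$ ($k = \left(-9 + 2\right)^{2} = \left(-7\right)^{2} = 49$)
$\left(5 - 3 k\right) \left(-15\right) 2 = \left(5 - 147\right) \left(-15\right) 2 = \left(-142\right) \left(-15\right) 2 = 2130 \cdot 2 = 4260$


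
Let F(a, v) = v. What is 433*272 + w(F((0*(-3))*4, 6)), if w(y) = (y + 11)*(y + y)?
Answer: 117980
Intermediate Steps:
w(y) = 2*y*(11 + y) (w(y) = (11 + y)*(2*y) = 2*y*(11 + y))
433*272 + w(F((0*(-3))*4, 6)) = 433*272 + 2*6*(11 + 6) = 117776 + 2*6*17 = 117776 + 204 = 117980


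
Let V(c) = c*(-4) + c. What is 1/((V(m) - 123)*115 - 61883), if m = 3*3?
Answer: -1/79133 ≈ -1.2637e-5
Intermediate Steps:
m = 9
V(c) = -3*c (V(c) = -4*c + c = -3*c)
1/((V(m) - 123)*115 - 61883) = 1/((-3*9 - 123)*115 - 61883) = 1/((-27 - 123)*115 - 61883) = 1/(-150*115 - 61883) = 1/(-17250 - 61883) = 1/(-79133) = -1/79133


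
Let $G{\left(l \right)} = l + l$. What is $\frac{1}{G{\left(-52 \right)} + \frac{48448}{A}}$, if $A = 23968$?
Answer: $- \frac{749}{76382} \approx -0.009806$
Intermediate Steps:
$G{\left(l \right)} = 2 l$
$\frac{1}{G{\left(-52 \right)} + \frac{48448}{A}} = \frac{1}{2 \left(-52\right) + \frac{48448}{23968}} = \frac{1}{-104 + 48448 \cdot \frac{1}{23968}} = \frac{1}{-104 + \frac{1514}{749}} = \frac{1}{- \frac{76382}{749}} = - \frac{749}{76382}$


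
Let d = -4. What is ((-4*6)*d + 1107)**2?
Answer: 1447209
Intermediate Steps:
((-4*6)*d + 1107)**2 = (-4*6*(-4) + 1107)**2 = (-24*(-4) + 1107)**2 = (96 + 1107)**2 = 1203**2 = 1447209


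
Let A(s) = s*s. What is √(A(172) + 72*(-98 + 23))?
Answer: 2*√6046 ≈ 155.51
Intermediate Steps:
A(s) = s²
√(A(172) + 72*(-98 + 23)) = √(172² + 72*(-98 + 23)) = √(29584 + 72*(-75)) = √(29584 - 5400) = √24184 = 2*√6046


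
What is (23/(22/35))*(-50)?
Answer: -20125/11 ≈ -1829.5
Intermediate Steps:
(23/(22/35))*(-50) = ((35/22)*23)*(-50) = (805/22)*(-50) = -20125/11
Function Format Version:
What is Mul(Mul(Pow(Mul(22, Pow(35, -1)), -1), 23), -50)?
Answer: Rational(-20125, 11) ≈ -1829.5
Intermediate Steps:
Mul(Mul(Pow(Mul(22, Pow(35, -1)), -1), 23), -50) = Mul(Mul(Pow(Mul(22, Rational(1, 35)), -1), 23), -50) = Mul(Mul(Pow(Rational(22, 35), -1), 23), -50) = Mul(Mul(Rational(35, 22), 23), -50) = Mul(Rational(805, 22), -50) = Rational(-20125, 11)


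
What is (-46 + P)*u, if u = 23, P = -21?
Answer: -1541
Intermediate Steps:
(-46 + P)*u = (-46 - 21)*23 = -67*23 = -1541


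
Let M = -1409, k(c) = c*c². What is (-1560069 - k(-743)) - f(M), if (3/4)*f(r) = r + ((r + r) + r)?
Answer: 1225859558/3 ≈ 4.0862e+8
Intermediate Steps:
k(c) = c³
f(r) = 16*r/3 (f(r) = 4*(r + ((r + r) + r))/3 = 4*(r + (2*r + r))/3 = 4*(r + 3*r)/3 = 4*(4*r)/3 = 16*r/3)
(-1560069 - k(-743)) - f(M) = (-1560069 - 1*(-743)³) - 16*(-1409)/3 = (-1560069 - 1*(-410172407)) - 1*(-22544/3) = (-1560069 + 410172407) + 22544/3 = 408612338 + 22544/3 = 1225859558/3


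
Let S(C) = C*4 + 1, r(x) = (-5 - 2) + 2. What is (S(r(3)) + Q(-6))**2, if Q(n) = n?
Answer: 625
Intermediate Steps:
r(x) = -5 (r(x) = -7 + 2 = -5)
S(C) = 1 + 4*C (S(C) = 4*C + 1 = 1 + 4*C)
(S(r(3)) + Q(-6))**2 = ((1 + 4*(-5)) - 6)**2 = ((1 - 20) - 6)**2 = (-19 - 6)**2 = (-25)**2 = 625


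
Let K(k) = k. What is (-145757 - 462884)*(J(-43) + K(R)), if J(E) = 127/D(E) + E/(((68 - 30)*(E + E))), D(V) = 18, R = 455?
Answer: -192364031255/684 ≈ -2.8123e+8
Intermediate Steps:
J(E) = 4835/684 (J(E) = 127/18 + E/(((68 - 30)*(E + E))) = 127*(1/18) + E/((38*(2*E))) = 127/18 + E/((76*E)) = 127/18 + E*(1/(76*E)) = 127/18 + 1/76 = 4835/684)
(-145757 - 462884)*(J(-43) + K(R)) = (-145757 - 462884)*(4835/684 + 455) = -608641*316055/684 = -192364031255/684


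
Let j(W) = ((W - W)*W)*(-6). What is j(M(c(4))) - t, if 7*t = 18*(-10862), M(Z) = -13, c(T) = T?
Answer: 195516/7 ≈ 27931.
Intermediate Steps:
j(W) = 0 (j(W) = (0*W)*(-6) = 0*(-6) = 0)
t = -195516/7 (t = (18*(-10862))/7 = (1/7)*(-195516) = -195516/7 ≈ -27931.)
j(M(c(4))) - t = 0 - 1*(-195516/7) = 0 + 195516/7 = 195516/7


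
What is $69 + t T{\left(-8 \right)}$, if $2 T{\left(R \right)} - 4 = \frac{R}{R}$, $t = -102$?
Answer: $-186$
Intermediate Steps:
$T{\left(R \right)} = \frac{5}{2}$ ($T{\left(R \right)} = 2 + \frac{R \frac{1}{R}}{2} = 2 + \frac{1}{2} \cdot 1 = 2 + \frac{1}{2} = \frac{5}{2}$)
$69 + t T{\left(-8 \right)} = 69 - 255 = -186$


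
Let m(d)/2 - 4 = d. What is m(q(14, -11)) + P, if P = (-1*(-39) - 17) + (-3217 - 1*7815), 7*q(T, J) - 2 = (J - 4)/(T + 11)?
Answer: -55008/5 ≈ -11002.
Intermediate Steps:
q(T, J) = 2/7 + (-4 + J)/(7*(11 + T)) (q(T, J) = 2/7 + ((J - 4)/(T + 11))/7 = 2/7 + ((-4 + J)/(11 + T))/7 = 2/7 + (-4 + J)/(7*(11 + T)))
m(d) = 8 + 2*d
P = -11010 (P = (39 - 17) + (-3217 - 7815) = 22 - 11032 = -11010)
m(q(14, -11)) + P = (8 + 2*((18 - 11 + 2*14)/(7*(11 + 14)))) - 11010 = (8 + 2*((1/7)*(18 - 11 + 28)/25)) - 11010 = (8 + 2*((1/7)*(1/25)*35)) - 11010 = (8 + 2*(1/5)) - 11010 = (8 + 2/5) - 11010 = 42/5 - 11010 = -55008/5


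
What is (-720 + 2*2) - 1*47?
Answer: -763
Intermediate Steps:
(-720 + 2*2) - 1*47 = (-720 + 4) - 47 = -716 - 47 = -763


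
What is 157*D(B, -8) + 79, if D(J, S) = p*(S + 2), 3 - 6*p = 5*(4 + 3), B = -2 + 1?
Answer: 5103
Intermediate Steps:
B = -1
p = -16/3 (p = ½ - 5*(4 + 3)/6 = ½ - 5*7/6 = ½ - ⅙*35 = ½ - 35/6 = -16/3 ≈ -5.3333)
D(J, S) = -32/3 - 16*S/3 (D(J, S) = -16*(S + 2)/3 = -16*(2 + S)/3 = -32/3 - 16*S/3)
157*D(B, -8) + 79 = 157*(-32/3 - 16/3*(-8)) + 79 = 157*(-32/3 + 128/3) + 79 = 157*32 + 79 = 5024 + 79 = 5103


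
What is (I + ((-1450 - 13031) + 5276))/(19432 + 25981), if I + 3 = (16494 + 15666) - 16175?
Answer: 6777/45413 ≈ 0.14923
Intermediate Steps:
I = 15982 (I = -3 + ((16494 + 15666) - 16175) = -3 + (32160 - 16175) = -3 + 15985 = 15982)
(I + ((-1450 - 13031) + 5276))/(19432 + 25981) = (15982 + ((-1450 - 13031) + 5276))/(19432 + 25981) = (15982 + (-14481 + 5276))/45413 = (15982 - 9205)*(1/45413) = 6777*(1/45413) = 6777/45413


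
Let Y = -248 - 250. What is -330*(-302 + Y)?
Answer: 264000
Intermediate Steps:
Y = -498
-330*(-302 + Y) = -330*(-302 - 498) = -330*(-800) = 264000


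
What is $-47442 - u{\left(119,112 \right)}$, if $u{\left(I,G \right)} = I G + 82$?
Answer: $-60852$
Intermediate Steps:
$u{\left(I,G \right)} = 82 + G I$ ($u{\left(I,G \right)} = G I + 82 = 82 + G I$)
$-47442 - u{\left(119,112 \right)} = -47442 - \left(82 + 112 \cdot 119\right) = -47442 - \left(82 + 13328\right) = -47442 - 13410 = -60852$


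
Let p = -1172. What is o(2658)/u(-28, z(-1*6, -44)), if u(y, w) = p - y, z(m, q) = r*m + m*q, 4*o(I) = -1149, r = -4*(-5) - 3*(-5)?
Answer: 1149/4576 ≈ 0.25109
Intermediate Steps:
r = 35 (r = 20 + 15 = 35)
o(I) = -1149/4 (o(I) = (1/4)*(-1149) = -1149/4)
z(m, q) = 35*m + m*q
u(y, w) = -1172 - y
o(2658)/u(-28, z(-1*6, -44)) = -1149/(4*(-1172 - 1*(-28))) = -1149/(4*(-1172 + 28)) = -1149/4/(-1144) = -1149/4*(-1/1144) = 1149/4576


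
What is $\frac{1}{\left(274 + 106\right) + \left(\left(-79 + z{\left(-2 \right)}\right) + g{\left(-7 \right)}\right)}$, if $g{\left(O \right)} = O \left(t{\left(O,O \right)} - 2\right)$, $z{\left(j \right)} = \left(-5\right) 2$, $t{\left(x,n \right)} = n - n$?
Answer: $\frac{1}{305} \approx 0.0032787$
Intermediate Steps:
$t{\left(x,n \right)} = 0$
$z{\left(j \right)} = -10$
$g{\left(O \right)} = - 2 O$ ($g{\left(O \right)} = O \left(0 - 2\right) = O \left(-2\right) = - 2 O$)
$\frac{1}{\left(274 + 106\right) + \left(\left(-79 + z{\left(-2 \right)}\right) + g{\left(-7 \right)}\right)} = \frac{1}{\left(274 + 106\right) - 75} = \frac{1}{380 + \left(-89 + 14\right)} = \frac{1}{380 - 75} = \frac{1}{305}$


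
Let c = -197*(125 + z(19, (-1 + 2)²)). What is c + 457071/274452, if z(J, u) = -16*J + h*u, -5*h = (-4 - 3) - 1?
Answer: 15986584461/457420 ≈ 34949.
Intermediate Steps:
h = 8/5 (h = -((-4 - 3) - 1)/5 = -(-7 - 1)/5 = -⅕*(-8) = 8/5 ≈ 1.6000)
z(J, u) = -16*J + 8*u/5
c = 174739/5 (c = -197*(125 + (-16*19 + 8*(-1 + 2)²/5)) = -197*(125 + (-304 + (8/5)*1²)) = -197*(125 + (-304 + (8/5)*1)) = -197*(125 + (-304 + 8/5)) = -197*(125 - 1512/5) = -197*(-887/5) = 174739/5 ≈ 34948.)
c + 457071/274452 = 174739/5 + 457071/274452 = 174739/5 + 457071*(1/274452) = 174739/5 + 152357/91484 = 15986584461/457420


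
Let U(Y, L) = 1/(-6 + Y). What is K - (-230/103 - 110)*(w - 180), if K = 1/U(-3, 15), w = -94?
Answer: -3168367/103 ≈ -30761.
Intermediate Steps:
K = -9 (K = 1/(1/(-6 - 3)) = 1/(1/(-9)) = 1/(-1/9) = -9)
K - (-230/103 - 110)*(w - 180) = -9 - (-230/103 - 110)*(-94 - 180) = -9 - (-230*1/103 - 110)*(-274) = -9 - (-230/103 - 110)*(-274) = -9 - (-11560)*(-274)/103 = -9 - 1*3167440/103 = -9 - 3167440/103 = -3168367/103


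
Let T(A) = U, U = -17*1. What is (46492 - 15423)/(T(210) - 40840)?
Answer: -31069/40857 ≈ -0.76043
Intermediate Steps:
U = -17
T(A) = -17
(46492 - 15423)/(T(210) - 40840) = (46492 - 15423)/(-17 - 40840) = 31069/(-40857) = 31069*(-1/40857) = -31069/40857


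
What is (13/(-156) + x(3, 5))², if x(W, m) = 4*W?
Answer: 20449/144 ≈ 142.01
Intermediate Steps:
(13/(-156) + x(3, 5))² = (13/(-156) + 4*3)² = (13*(-1/156) + 12)² = (-1/12 + 12)² = (143/12)² = 20449/144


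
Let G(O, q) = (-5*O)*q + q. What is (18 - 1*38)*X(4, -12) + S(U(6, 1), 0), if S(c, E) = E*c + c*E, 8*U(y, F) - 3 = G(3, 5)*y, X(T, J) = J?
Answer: 240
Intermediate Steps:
G(O, q) = q - 5*O*q (G(O, q) = -5*O*q + q = q - 5*O*q)
U(y, F) = 3/8 - 35*y/4 (U(y, F) = 3/8 + ((5*(1 - 5*3))*y)/8 = 3/8 + ((5*(1 - 15))*y)/8 = 3/8 + ((5*(-14))*y)/8 = 3/8 + (-70*y)/8 = 3/8 - 35*y/4)
S(c, E) = 2*E*c (S(c, E) = E*c + E*c = 2*E*c)
(18 - 1*38)*X(4, -12) + S(U(6, 1), 0) = (18 - 1*38)*(-12) + 2*0*(3/8 - 35/4*6) = (18 - 38)*(-12) + 2*0*(3/8 - 105/2) = -20*(-12) + 2*0*(-417/8) = 240 + 0 = 240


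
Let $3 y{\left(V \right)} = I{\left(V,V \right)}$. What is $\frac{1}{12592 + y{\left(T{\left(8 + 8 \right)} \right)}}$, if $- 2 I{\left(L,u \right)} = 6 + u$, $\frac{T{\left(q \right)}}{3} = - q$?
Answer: $\frac{1}{12599} \approx 7.9371 \cdot 10^{-5}$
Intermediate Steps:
$T{\left(q \right)} = - 3 q$ ($T{\left(q \right)} = 3 \left(- q\right) = - 3 q$)
$I{\left(L,u \right)} = -3 - \frac{u}{2}$ ($I{\left(L,u \right)} = - \frac{6 + u}{2} = -3 - \frac{u}{2}$)
$y{\left(V \right)} = -1 - \frac{V}{6}$ ($y{\left(V \right)} = \frac{-3 - \frac{V}{2}}{3} = -1 - \frac{V}{6}$)
$\frac{1}{12592 + y{\left(T{\left(8 + 8 \right)} \right)}} = \frac{1}{12592 - \left(1 + \frac{\left(-3\right) \left(8 + 8\right)}{6}\right)} = \frac{1}{12592 - \left(1 + \frac{\left(-3\right) 16}{6}\right)} = \frac{1}{12592 - -7} = \frac{1}{12592 + \left(-1 + 8\right)} = \frac{1}{12592 + 7} = \frac{1}{12599}$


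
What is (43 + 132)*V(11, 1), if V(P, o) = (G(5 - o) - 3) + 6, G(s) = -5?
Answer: -350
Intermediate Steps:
V(P, o) = -2 (V(P, o) = (-5 - 3) + 6 = -8 + 6 = -2)
(43 + 132)*V(11, 1) = (43 + 132)*(-2) = 175*(-2) = -350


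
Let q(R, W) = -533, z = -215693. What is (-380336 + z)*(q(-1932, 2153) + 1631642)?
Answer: -972188266161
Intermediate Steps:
(-380336 + z)*(q(-1932, 2153) + 1631642) = (-380336 - 215693)*(-533 + 1631642) = -596029*1631109 = -972188266161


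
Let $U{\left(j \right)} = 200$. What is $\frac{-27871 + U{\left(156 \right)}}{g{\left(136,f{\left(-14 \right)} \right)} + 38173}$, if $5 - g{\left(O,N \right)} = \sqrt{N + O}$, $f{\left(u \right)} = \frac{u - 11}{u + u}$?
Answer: $- \frac{29579856264}{40811667319} - \frac{55342 \sqrt{26831}}{40811667319} \approx -0.72501$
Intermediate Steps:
$f{\left(u \right)} = \frac{-11 + u}{2 u}$
$g{\left(O,N \right)} = 5 - \sqrt{N + O}$
$\frac{-27871 + U{\left(156 \right)}}{g{\left(136,f{\left(-14 \right)} \right)} + 38173} = \frac{-27871 + 200}{\left(5 - \sqrt{\frac{-11 - 14}{2 \left(-14\right)} + 136}\right) + 38173} = - \frac{27671}{\left(5 - \sqrt{\frac{1}{2} \left(- \frac{1}{14}\right) \left(-25\right) + 136}\right) + 38173} = - \frac{27671}{\left(5 - \sqrt{\frac{25}{28} + 136}\right) + 38173} = - \frac{27671}{\left(5 - \sqrt{\frac{3833}{28}}\right) + 38173} = - \frac{27671}{\left(5 - \frac{\sqrt{26831}}{14}\right) + 38173} = - \frac{27671}{38178 - \frac{\sqrt{26831}}{14}}$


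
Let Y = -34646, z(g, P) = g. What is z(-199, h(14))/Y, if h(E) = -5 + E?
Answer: 199/34646 ≈ 0.0057438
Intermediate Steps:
z(-199, h(14))/Y = -199/(-34646) = -199*(-1/34646) = 199/34646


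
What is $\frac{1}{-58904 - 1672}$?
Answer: $- \frac{1}{60576} \approx -1.6508 \cdot 10^{-5}$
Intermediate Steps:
$\frac{1}{-58904 - 1672} = \frac{1}{-60576} = - \frac{1}{60576}$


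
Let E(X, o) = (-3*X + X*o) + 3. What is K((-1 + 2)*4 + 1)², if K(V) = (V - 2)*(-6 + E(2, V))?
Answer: 9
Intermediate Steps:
E(X, o) = 3 - 3*X + X*o
K(V) = (-9 + 2*V)*(-2 + V) (K(V) = (V - 2)*(-6 + (3 - 3*2 + 2*V)) = (-2 + V)*(-6 + (3 - 6 + 2*V)) = (-2 + V)*(-6 + (-3 + 2*V)) = (-2 + V)*(-9 + 2*V) = (-9 + 2*V)*(-2 + V))
K((-1 + 2)*4 + 1)² = (18 - 13*((-1 + 2)*4 + 1) + 2*((-1 + 2)*4 + 1)²)² = (18 - 13*(1*4 + 1) + 2*(1*4 + 1)²)² = (18 - 13*(4 + 1) + 2*(4 + 1)²)² = (18 - 13*5 + 2*5²)² = (18 - 65 + 2*25)² = (18 - 65 + 50)² = 3² = 9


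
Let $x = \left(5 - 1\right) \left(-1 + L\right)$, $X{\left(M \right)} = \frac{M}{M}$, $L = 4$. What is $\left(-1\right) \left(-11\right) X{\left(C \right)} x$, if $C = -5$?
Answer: $132$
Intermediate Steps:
$X{\left(M \right)} = 1$
$x = 12$ ($x = \left(5 - 1\right) \left(-1 + 4\right) = \left(5 - 1\right) 3 = 4 \cdot 3 = 12$)
$\left(-1\right) \left(-11\right) X{\left(C \right)} x = \left(-1\right) \left(-11\right) 1 \cdot 12 = 11 \cdot 1 \cdot 12 = 11 \cdot 12 = 132$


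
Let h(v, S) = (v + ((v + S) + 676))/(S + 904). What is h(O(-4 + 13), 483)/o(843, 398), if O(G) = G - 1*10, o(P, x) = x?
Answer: 1157/552026 ≈ 0.0020959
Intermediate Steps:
O(G) = -10 + G (O(G) = G - 10 = -10 + G)
h(v, S) = (676 + S + 2*v)/(904 + S) (h(v, S) = (v + ((S + v) + 676))/(904 + S) = (v + (676 + S + v))/(904 + S) = (676 + S + 2*v)/(904 + S))
h(O(-4 + 13), 483)/o(843, 398) = ((676 + 483 + 2*(-10 + (-4 + 13)))/(904 + 483))/398 = ((676 + 483 + 2*(-10 + 9))/1387)*(1/398) = ((676 + 483 + 2*(-1))/1387)*(1/398) = ((676 + 483 - 2)/1387)*(1/398) = ((1/1387)*1157)*(1/398) = (1157/1387)*(1/398) = 1157/552026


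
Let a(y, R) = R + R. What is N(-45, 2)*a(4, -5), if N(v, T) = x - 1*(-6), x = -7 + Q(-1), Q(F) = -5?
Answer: 60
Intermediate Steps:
a(y, R) = 2*R
x = -12 (x = -7 - 5 = -12)
N(v, T) = -6 (N(v, T) = -12 - 1*(-6) = -12 + 6 = -6)
N(-45, 2)*a(4, -5) = -12*(-5) = -6*(-10) = 60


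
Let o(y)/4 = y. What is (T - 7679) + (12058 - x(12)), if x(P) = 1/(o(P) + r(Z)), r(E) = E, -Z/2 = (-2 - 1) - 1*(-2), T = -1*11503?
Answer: -356201/50 ≈ -7124.0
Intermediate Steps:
T = -11503
Z = 2 (Z = -2*((-2 - 1) - 1*(-2)) = -2*(-3 + 2) = -2*(-1) = 2)
o(y) = 4*y
x(P) = 1/(2 + 4*P) (x(P) = 1/(4*P + 2) = 1/(2 + 4*P))
(T - 7679) + (12058 - x(12)) = (-11503 - 7679) + (12058 - 1/(2*(1 + 2*12))) = -19182 + (12058 - 1/(2*(1 + 24))) = -19182 + (12058 - 1/(2*25)) = -19182 + (12058 - 1*1/50) = -19182 + (12058 - 1/50) = -19182 + 602899/50 = -356201/50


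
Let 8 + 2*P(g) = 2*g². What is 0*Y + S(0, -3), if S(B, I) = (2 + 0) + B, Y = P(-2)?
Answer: 2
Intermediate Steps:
P(g) = -4 + g² (P(g) = -4 + (2*g²)/2 = -4 + g²)
Y = 0 (Y = -4 + (-2)² = -4 + 4 = 0)
S(B, I) = 2 + B
0*Y + S(0, -3) = 0*0 + (2 + 0) = 0 + 2 = 2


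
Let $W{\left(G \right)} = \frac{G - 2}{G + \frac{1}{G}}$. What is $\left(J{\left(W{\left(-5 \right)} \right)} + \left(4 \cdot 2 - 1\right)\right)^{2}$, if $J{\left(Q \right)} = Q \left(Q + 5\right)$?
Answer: $\frac{110397049}{456976} \approx 241.58$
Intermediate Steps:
$W{\left(G \right)} = \frac{-2 + G}{G + \frac{1}{G}}$
$J{\left(Q \right)} = Q \left(5 + Q\right)$
$\left(J{\left(W{\left(-5 \right)} \right)} + \left(4 \cdot 2 - 1\right)\right)^{2} = \left(- \frac{5 \left(-2 - 5\right)}{1 + \left(-5\right)^{2}} \left(5 - \frac{5 \left(-2 - 5\right)}{1 + \left(-5\right)^{2}}\right) + \left(4 \cdot 2 - 1\right)\right)^{2} = \left(\left(-5\right) \frac{1}{1 + 25} \left(-7\right) \left(5 - 5 \frac{1}{1 + 25} \left(-7\right)\right) + \left(8 - 1\right)\right)^{2} = \left(\left(-5\right) \frac{1}{26} \left(-7\right) \left(5 - 5 \cdot \frac{1}{26} \left(-7\right)\right) + 7\right)^{2} = \left(\left(-5\right) \frac{1}{26} \left(-7\right) \left(5 - \frac{5}{26} \left(-7\right)\right) + 7\right)^{2} = \left(\frac{35 \left(5 + \frac{35}{26}\right)}{26} + 7\right)^{2} = \left(\frac{35}{26} \cdot \frac{165}{26} + 7\right)^{2} = \left(\frac{5775}{676} + 7\right)^{2} = \left(\frac{10507}{676}\right)^{2} = \frac{110397049}{456976}$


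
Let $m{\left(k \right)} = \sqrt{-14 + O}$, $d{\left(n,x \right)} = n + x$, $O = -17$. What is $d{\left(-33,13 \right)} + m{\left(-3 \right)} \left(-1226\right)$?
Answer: $-20 - 1226 i \sqrt{31} \approx -20.0 - 6826.1 i$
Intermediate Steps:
$m{\left(k \right)} = i \sqrt{31}$ ($m{\left(k \right)} = \sqrt{-14 - 17} = \sqrt{-31} = i \sqrt{31}$)
$d{\left(-33,13 \right)} + m{\left(-3 \right)} \left(-1226\right) = \left(-33 + 13\right) + i \sqrt{31} \left(-1226\right) = -20 - 1226 i \sqrt{31}$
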